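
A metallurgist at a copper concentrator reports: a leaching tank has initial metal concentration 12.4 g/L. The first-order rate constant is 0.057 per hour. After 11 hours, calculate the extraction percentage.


46.5808%

Compute the exponent:
-k * t = -0.057 * 11 = -0.627
Remaining concentration:
C = 12.4 * exp(-0.627)
= 12.4 * 0.5341919755
= 6.623980496 g/L
Extracted = 12.4 - 6.623980496 = 5.776019504 g/L
Extraction % = 5.776019504 / 12.4 * 100
= 46.5808%


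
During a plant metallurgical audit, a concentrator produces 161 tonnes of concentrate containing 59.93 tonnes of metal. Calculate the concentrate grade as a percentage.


37.2236%

Grade = (metal in concentrate / concentrate mass) * 100
= (59.93 / 161) * 100
= 0.3722360248 * 100
= 37.2236%


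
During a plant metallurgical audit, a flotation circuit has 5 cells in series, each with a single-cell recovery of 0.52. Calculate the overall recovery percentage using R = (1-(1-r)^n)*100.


97.452%

Complement of single-cell recovery:
1 - r = 1 - 0.52 = 0.48
Raise to power n:
(1 - r)^5 = 0.48^5 = 0.0254803968
Overall recovery:
R = (1 - 0.0254803968) * 100
= 97.452%


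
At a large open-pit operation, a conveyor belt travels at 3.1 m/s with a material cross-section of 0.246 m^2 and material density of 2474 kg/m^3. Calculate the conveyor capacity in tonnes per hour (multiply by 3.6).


Volumetric flow = speed * area
= 3.1 * 0.246 = 0.7626 m^3/s
Mass flow = volumetric * density
= 0.7626 * 2474 = 1886.6724 kg/s
Convert to t/h: multiply by 3.6
Capacity = 1886.6724 * 3.6
= 6792.0206 t/h

6792.0206 t/h


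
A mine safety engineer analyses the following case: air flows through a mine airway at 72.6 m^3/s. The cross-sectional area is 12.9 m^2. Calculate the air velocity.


Velocity = flow rate / cross-sectional area
= 72.6 / 12.9
= 5.6279 m/s

5.6279 m/s


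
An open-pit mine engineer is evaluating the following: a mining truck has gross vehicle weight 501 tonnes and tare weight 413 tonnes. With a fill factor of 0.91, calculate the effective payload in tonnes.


80.08 tonnes

Maximum payload = gross - tare
= 501 - 413 = 88 tonnes
Effective payload = max payload * fill factor
= 88 * 0.91
= 80.08 tonnes


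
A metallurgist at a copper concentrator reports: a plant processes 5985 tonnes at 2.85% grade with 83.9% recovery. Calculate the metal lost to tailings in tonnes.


27.4622 tonnes

Total metal in feed:
= 5985 * 2.85 / 100 = 170.5725 tonnes
Metal recovered:
= 170.5725 * 83.9 / 100 = 143.1103275 tonnes
Metal lost to tailings:
= 170.5725 - 143.1103275
= 27.4622 tonnes


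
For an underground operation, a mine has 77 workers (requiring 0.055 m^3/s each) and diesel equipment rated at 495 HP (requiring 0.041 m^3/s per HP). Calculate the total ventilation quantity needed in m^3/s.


24.53 m^3/s

Airflow for workers:
Q_people = 77 * 0.055 = 4.235 m^3/s
Airflow for diesel equipment:
Q_diesel = 495 * 0.041 = 20.295 m^3/s
Total ventilation:
Q_total = 4.235 + 20.295
= 24.53 m^3/s


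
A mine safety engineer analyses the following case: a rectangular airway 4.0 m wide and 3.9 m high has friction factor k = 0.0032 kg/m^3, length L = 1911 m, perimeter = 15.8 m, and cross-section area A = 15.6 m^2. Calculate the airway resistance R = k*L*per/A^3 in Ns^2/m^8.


0.0255 Ns^2/m^8

Compute the numerator:
k * L * per = 0.0032 * 1911 * 15.8
= 96.62016
Compute the denominator:
A^3 = 15.6^3 = 3796.416
Resistance:
R = 96.62016 / 3796.416
= 0.0255 Ns^2/m^8


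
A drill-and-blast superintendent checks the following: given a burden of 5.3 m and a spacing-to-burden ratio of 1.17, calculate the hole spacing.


6.201 m

Spacing = burden * ratio
= 5.3 * 1.17
= 6.201 m


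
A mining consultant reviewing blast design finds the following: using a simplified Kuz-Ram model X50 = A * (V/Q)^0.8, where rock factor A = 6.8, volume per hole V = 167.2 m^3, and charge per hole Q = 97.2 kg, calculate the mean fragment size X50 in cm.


Compute V/Q:
V/Q = 167.2 / 97.2 = 1.720164609
Raise to the power 0.8:
(V/Q)^0.8 = 1.720164609^0.8 = 1.543320079
Multiply by A:
X50 = 6.8 * 1.543320079
= 10.4946 cm

10.4946 cm


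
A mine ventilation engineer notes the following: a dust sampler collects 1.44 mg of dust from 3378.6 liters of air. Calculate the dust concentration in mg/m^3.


0.4262 mg/m^3

Convert liters to m^3: 1 m^3 = 1000 L
Concentration = mass / volume * 1000
= 1.44 / 3378.6 * 1000
= 0.0004262120405 * 1000
= 0.4262 mg/m^3


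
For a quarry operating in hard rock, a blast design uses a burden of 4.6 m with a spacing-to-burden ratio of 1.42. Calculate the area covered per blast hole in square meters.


First, find the spacing:
Spacing = burden * ratio = 4.6 * 1.42
= 6.532 m
Then, calculate the area:
Area = burden * spacing = 4.6 * 6.532
= 30.0472 m^2

30.0472 m^2


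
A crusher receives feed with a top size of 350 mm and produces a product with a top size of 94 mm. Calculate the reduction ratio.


3.7234

Reduction ratio = feed size / product size
= 350 / 94
= 3.7234


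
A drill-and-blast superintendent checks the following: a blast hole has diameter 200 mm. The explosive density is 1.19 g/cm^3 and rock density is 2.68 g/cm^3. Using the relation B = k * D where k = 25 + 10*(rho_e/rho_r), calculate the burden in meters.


First, compute k:
rho_e / rho_r = 1.19 / 2.68 = 0.4440298507
k = 25 + 10 * 0.4440298507 = 29.44029851
Then, compute burden:
B = k * D / 1000 = 29.44029851 * 200 / 1000
= 5888.059701 / 1000
= 5.8881 m

5.8881 m


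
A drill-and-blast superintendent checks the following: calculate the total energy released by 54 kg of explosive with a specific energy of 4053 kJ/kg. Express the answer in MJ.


218.862 MJ

Energy = mass * specific_energy / 1000
= 54 * 4053 / 1000
= 218862 / 1000
= 218.862 MJ


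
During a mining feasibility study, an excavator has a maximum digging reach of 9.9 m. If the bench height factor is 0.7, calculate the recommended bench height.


6.93 m

Bench height = reach * factor
= 9.9 * 0.7
= 6.93 m


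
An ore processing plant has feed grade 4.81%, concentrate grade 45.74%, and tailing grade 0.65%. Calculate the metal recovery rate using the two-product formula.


87.7332%

Using the two-product formula:
R = 100 * c * (f - t) / (f * (c - t))
Numerator = 100 * 45.74 * (4.81 - 0.65)
= 100 * 45.74 * 4.16
= 19027.84
Denominator = 4.81 * (45.74 - 0.65)
= 4.81 * 45.09
= 216.8829
R = 19027.84 / 216.8829
= 87.7332%


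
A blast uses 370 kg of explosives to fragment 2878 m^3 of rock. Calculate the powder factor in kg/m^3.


0.1286 kg/m^3

Powder factor = explosive mass / rock volume
= 370 / 2878
= 0.1286 kg/m^3


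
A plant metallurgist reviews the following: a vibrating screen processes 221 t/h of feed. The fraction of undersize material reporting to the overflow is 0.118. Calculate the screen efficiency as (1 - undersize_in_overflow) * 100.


Screen efficiency = (1 - fraction of undersize in overflow) * 100
= (1 - 0.118) * 100
= 0.882 * 100
= 88.2%

88.2%


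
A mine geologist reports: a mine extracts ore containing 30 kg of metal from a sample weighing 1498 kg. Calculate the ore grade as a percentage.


2.0027%

Ore grade = (metal mass / ore mass) * 100
= (30 / 1498) * 100
= 0.02002670227 * 100
= 2.0027%


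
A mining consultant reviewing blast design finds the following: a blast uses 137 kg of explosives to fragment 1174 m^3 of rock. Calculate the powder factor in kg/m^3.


Powder factor = explosive mass / rock volume
= 137 / 1174
= 0.1167 kg/m^3

0.1167 kg/m^3


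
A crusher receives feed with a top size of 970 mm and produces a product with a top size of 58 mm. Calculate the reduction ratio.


16.7241

Reduction ratio = feed size / product size
= 970 / 58
= 16.7241


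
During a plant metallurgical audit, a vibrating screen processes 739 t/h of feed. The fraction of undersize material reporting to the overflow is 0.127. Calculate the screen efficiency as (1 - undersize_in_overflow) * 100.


Screen efficiency = (1 - fraction of undersize in overflow) * 100
= (1 - 0.127) * 100
= 0.873 * 100
= 87.3%

87.3%


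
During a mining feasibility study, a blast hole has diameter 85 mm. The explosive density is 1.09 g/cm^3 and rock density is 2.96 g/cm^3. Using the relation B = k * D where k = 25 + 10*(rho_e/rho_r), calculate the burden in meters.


First, compute k:
rho_e / rho_r = 1.09 / 2.96 = 0.3682432432
k = 25 + 10 * 0.3682432432 = 28.68243243
Then, compute burden:
B = k * D / 1000 = 28.68243243 * 85 / 1000
= 2438.006757 / 1000
= 2.438 m

2.438 m


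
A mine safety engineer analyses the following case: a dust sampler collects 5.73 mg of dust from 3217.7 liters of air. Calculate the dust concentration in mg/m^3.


1.7808 mg/m^3

Convert liters to m^3: 1 m^3 = 1000 L
Concentration = mass / volume * 1000
= 5.73 / 3217.7 * 1000
= 0.001780775088 * 1000
= 1.7808 mg/m^3


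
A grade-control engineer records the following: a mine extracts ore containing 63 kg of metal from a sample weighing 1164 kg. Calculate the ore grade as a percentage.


Ore grade = (metal mass / ore mass) * 100
= (63 / 1164) * 100
= 0.05412371134 * 100
= 5.4124%

5.4124%


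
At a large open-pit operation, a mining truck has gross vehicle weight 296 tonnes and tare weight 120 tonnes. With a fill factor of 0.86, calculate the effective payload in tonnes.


Maximum payload = gross - tare
= 296 - 120 = 176 tonnes
Effective payload = max payload * fill factor
= 176 * 0.86
= 151.36 tonnes

151.36 tonnes


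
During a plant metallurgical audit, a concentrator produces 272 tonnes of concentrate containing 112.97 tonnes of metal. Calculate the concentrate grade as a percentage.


Grade = (metal in concentrate / concentrate mass) * 100
= (112.97 / 272) * 100
= 0.4153308824 * 100
= 41.5331%

41.5331%


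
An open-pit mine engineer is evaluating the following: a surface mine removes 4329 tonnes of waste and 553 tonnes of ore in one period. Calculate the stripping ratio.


Stripping ratio = waste tonnage / ore tonnage
= 4329 / 553
= 7.8282

7.8282


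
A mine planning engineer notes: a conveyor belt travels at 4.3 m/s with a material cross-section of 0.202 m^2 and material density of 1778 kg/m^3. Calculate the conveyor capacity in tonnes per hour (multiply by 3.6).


5559.7349 t/h

Volumetric flow = speed * area
= 4.3 * 0.202 = 0.8686 m^3/s
Mass flow = volumetric * density
= 0.8686 * 1778 = 1544.3708 kg/s
Convert to t/h: multiply by 3.6
Capacity = 1544.3708 * 3.6
= 5559.7349 t/h


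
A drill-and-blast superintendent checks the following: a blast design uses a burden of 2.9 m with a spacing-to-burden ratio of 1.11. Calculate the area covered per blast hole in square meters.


9.3351 m^2

First, find the spacing:
Spacing = burden * ratio = 2.9 * 1.11
= 3.219 m
Then, calculate the area:
Area = burden * spacing = 2.9 * 3.219
= 9.3351 m^2


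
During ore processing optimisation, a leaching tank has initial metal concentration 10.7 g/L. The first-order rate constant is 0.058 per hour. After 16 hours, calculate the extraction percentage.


60.4656%

Compute the exponent:
-k * t = -0.058 * 16 = -0.928
Remaining concentration:
C = 10.7 * exp(-0.928)
= 10.7 * 0.3953436074
= 4.230176599 g/L
Extracted = 10.7 - 4.230176599 = 6.469823401 g/L
Extraction % = 6.469823401 / 10.7 * 100
= 60.4656%


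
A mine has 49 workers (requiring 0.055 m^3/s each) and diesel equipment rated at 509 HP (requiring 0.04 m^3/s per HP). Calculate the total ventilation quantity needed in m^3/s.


23.055 m^3/s

Airflow for workers:
Q_people = 49 * 0.055 = 2.695 m^3/s
Airflow for diesel equipment:
Q_diesel = 509 * 0.04 = 20.36 m^3/s
Total ventilation:
Q_total = 2.695 + 20.36
= 23.055 m^3/s


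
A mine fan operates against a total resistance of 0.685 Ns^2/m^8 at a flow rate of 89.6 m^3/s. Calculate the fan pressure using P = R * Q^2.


5499.2896 Pa

Compute Q^2:
Q^2 = 89.6^2 = 8028.16
Compute pressure:
P = R * Q^2 = 0.685 * 8028.16
= 5499.2896 Pa


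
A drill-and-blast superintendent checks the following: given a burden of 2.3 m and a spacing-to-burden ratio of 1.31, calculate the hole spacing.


3.013 m

Spacing = burden * ratio
= 2.3 * 1.31
= 3.013 m


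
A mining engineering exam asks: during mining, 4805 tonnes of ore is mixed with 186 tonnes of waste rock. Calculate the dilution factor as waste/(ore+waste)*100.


Total material = ore + waste
= 4805 + 186 = 4991 tonnes
Dilution = waste / total * 100
= 186 / 4991 * 100
= 0.03726708075 * 100
= 3.7267%

3.7267%


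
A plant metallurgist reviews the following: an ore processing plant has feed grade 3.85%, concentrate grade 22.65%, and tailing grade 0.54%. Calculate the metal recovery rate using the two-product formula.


88.0738%

Using the two-product formula:
R = 100 * c * (f - t) / (f * (c - t))
Numerator = 100 * 22.65 * (3.85 - 0.54)
= 100 * 22.65 * 3.31
= 7497.15
Denominator = 3.85 * (22.65 - 0.54)
= 3.85 * 22.11
= 85.1235
R = 7497.15 / 85.1235
= 88.0738%


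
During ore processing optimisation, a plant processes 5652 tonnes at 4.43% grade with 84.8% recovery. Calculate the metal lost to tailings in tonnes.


38.0583 tonnes

Total metal in feed:
= 5652 * 4.43 / 100 = 250.3836 tonnes
Metal recovered:
= 250.3836 * 84.8 / 100 = 212.3252928 tonnes
Metal lost to tailings:
= 250.3836 - 212.3252928
= 38.0583 tonnes


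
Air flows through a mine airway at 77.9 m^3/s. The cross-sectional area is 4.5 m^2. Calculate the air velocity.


Velocity = flow rate / cross-sectional area
= 77.9 / 4.5
= 17.3111 m/s

17.3111 m/s


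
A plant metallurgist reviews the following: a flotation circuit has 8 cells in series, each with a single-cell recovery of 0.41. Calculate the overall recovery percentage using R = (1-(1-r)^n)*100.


98.5317%

Complement of single-cell recovery:
1 - r = 1 - 0.41 = 0.59
Raise to power n:
(1 - r)^8 = 0.59^8 = 0.01468304376
Overall recovery:
R = (1 - 0.01468304376) * 100
= 98.5317%


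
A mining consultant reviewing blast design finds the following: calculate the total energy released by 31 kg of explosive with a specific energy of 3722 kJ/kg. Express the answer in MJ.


Energy = mass * specific_energy / 1000
= 31 * 3722 / 1000
= 115382 / 1000
= 115.382 MJ

115.382 MJ


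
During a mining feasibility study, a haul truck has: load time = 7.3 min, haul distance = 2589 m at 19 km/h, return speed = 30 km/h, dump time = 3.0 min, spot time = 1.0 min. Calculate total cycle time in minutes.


Convert haul speed to m/min: 19 * 1000/60 = 316.6666667 m/min
Haul time = 2589 / 316.6666667 = 8.175789474 min
Convert return speed to m/min: 30 * 1000/60 = 500 m/min
Return time = 2589 / 500 = 5.178 min
Total cycle time:
= 7.3 + 8.175789474 + 3.0 + 5.178 + 1.0
= 24.6538 min

24.6538 min


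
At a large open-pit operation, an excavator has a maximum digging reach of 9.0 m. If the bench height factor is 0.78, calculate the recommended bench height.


7.02 m

Bench height = reach * factor
= 9.0 * 0.78
= 7.02 m


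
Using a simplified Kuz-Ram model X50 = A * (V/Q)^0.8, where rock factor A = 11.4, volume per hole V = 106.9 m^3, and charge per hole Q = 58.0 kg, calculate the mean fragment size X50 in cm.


Compute V/Q:
V/Q = 106.9 / 58.0 = 1.843103448
Raise to the power 0.8:
(V/Q)^0.8 = 1.843103448^0.8 = 1.630946704
Multiply by A:
X50 = 11.4 * 1.630946704
= 18.5928 cm

18.5928 cm


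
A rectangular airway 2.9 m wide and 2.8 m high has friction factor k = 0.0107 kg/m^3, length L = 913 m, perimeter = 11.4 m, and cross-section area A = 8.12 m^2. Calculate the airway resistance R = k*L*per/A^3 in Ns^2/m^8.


0.208 Ns^2/m^8

Compute the numerator:
k * L * per = 0.0107 * 913 * 11.4
= 111.36774
Compute the denominator:
A^3 = 8.12^3 = 535.387328
Resistance:
R = 111.36774 / 535.387328
= 0.208 Ns^2/m^8


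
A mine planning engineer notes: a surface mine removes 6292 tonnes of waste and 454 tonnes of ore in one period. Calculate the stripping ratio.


13.859

Stripping ratio = waste tonnage / ore tonnage
= 6292 / 454
= 13.859


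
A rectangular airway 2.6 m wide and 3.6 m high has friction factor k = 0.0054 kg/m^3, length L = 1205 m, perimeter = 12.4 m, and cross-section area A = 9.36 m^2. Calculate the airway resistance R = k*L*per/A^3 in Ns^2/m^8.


Compute the numerator:
k * L * per = 0.0054 * 1205 * 12.4
= 80.6868
Compute the denominator:
A^3 = 9.36^3 = 820.025856
Resistance:
R = 80.6868 / 820.025856
= 0.0984 Ns^2/m^8

0.0984 Ns^2/m^8


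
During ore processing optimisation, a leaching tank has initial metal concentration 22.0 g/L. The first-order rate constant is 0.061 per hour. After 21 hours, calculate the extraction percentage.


72.2241%

Compute the exponent:
-k * t = -0.061 * 21 = -1.281
Remaining concentration:
C = 22.0 * exp(-1.281)
= 22.0 * 0.2777594021
= 6.110706847 g/L
Extracted = 22.0 - 6.110706847 = 15.88929315 g/L
Extraction % = 15.88929315 / 22.0 * 100
= 72.2241%


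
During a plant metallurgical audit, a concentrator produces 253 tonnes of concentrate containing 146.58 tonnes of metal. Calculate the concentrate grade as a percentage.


57.9368%

Grade = (metal in concentrate / concentrate mass) * 100
= (146.58 / 253) * 100
= 0.5793675889 * 100
= 57.9368%


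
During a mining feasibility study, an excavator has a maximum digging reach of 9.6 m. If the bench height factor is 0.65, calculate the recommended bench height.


Bench height = reach * factor
= 9.6 * 0.65
= 6.24 m

6.24 m


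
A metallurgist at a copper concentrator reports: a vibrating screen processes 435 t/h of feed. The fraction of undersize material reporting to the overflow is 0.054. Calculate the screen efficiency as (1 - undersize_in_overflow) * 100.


94.6%

Screen efficiency = (1 - fraction of undersize in overflow) * 100
= (1 - 0.054) * 100
= 0.946 * 100
= 94.6%


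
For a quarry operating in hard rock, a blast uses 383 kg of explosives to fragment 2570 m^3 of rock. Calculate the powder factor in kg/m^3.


Powder factor = explosive mass / rock volume
= 383 / 2570
= 0.149 kg/m^3

0.149 kg/m^3


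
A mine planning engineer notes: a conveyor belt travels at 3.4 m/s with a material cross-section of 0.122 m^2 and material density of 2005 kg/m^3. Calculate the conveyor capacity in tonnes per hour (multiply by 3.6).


Volumetric flow = speed * area
= 3.4 * 0.122 = 0.4148 m^3/s
Mass flow = volumetric * density
= 0.4148 * 2005 = 831.674 kg/s
Convert to t/h: multiply by 3.6
Capacity = 831.674 * 3.6
= 2994.0264 t/h

2994.0264 t/h


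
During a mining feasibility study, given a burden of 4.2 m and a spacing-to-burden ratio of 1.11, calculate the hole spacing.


Spacing = burden * ratio
= 4.2 * 1.11
= 4.662 m

4.662 m


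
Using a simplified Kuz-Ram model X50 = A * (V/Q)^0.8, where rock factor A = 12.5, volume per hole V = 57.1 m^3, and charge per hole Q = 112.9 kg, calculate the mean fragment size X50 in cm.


Compute V/Q:
V/Q = 57.1 / 112.9 = 0.5057573074
Raise to the power 0.8:
(V/Q)^0.8 = 0.5057573074^0.8 = 0.5796338409
Multiply by A:
X50 = 12.5 * 0.5796338409
= 7.2454 cm

7.2454 cm


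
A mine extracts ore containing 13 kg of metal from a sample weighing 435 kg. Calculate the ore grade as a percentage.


2.9885%

Ore grade = (metal mass / ore mass) * 100
= (13 / 435) * 100
= 0.02988505747 * 100
= 2.9885%


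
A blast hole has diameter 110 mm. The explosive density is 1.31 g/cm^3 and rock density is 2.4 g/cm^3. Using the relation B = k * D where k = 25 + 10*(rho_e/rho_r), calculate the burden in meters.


3.3504 m

First, compute k:
rho_e / rho_r = 1.31 / 2.4 = 0.5458333333
k = 25 + 10 * 0.5458333333 = 30.45833333
Then, compute burden:
B = k * D / 1000 = 30.45833333 * 110 / 1000
= 3350.416667 / 1000
= 3.3504 m


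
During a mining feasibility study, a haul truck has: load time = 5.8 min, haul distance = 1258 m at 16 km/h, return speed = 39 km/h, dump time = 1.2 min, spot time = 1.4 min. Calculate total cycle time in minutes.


15.0529 min

Convert haul speed to m/min: 16 * 1000/60 = 266.6666667 m/min
Haul time = 1258 / 266.6666667 = 4.7175 min
Convert return speed to m/min: 39 * 1000/60 = 650 m/min
Return time = 1258 / 650 = 1.935384615 min
Total cycle time:
= 5.8 + 4.7175 + 1.2 + 1.935384615 + 1.4
= 15.0529 min


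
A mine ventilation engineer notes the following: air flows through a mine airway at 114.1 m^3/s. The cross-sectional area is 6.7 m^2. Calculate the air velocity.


17.0299 m/s

Velocity = flow rate / cross-sectional area
= 114.1 / 6.7
= 17.0299 m/s


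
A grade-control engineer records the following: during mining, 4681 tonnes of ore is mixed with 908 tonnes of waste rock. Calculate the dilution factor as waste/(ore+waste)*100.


16.2462%

Total material = ore + waste
= 4681 + 908 = 5589 tonnes
Dilution = waste / total * 100
= 908 / 5589 * 100
= 0.1624619789 * 100
= 16.2462%


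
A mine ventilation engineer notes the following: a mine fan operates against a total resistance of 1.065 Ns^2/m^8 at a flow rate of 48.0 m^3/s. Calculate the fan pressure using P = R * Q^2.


2453.76 Pa

Compute Q^2:
Q^2 = 48.0^2 = 2304.0
Compute pressure:
P = R * Q^2 = 1.065 * 2304.0
= 2453.76 Pa


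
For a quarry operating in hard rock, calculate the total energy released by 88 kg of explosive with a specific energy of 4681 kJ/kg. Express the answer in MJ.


411.928 MJ

Energy = mass * specific_energy / 1000
= 88 * 4681 / 1000
= 411928 / 1000
= 411.928 MJ


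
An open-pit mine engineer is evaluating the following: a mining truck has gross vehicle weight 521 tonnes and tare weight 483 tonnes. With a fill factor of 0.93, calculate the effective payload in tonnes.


Maximum payload = gross - tare
= 521 - 483 = 38 tonnes
Effective payload = max payload * fill factor
= 38 * 0.93
= 35.34 tonnes

35.34 tonnes


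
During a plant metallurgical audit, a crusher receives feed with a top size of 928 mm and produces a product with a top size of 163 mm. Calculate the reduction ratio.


Reduction ratio = feed size / product size
= 928 / 163
= 5.6933

5.6933


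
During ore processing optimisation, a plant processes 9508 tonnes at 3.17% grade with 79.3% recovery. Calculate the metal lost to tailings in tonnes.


62.3905 tonnes

Total metal in feed:
= 9508 * 3.17 / 100 = 301.4036 tonnes
Metal recovered:
= 301.4036 * 79.3 / 100 = 239.0130548 tonnes
Metal lost to tailings:
= 301.4036 - 239.0130548
= 62.3905 tonnes


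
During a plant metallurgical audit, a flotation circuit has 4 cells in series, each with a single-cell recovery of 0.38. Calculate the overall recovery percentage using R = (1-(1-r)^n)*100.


Complement of single-cell recovery:
1 - r = 1 - 0.38 = 0.62
Raise to power n:
(1 - r)^4 = 0.62^4 = 0.14776336
Overall recovery:
R = (1 - 0.14776336) * 100
= 85.2237%

85.2237%


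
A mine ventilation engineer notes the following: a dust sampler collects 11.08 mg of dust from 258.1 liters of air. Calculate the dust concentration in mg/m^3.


Convert liters to m^3: 1 m^3 = 1000 L
Concentration = mass / volume * 1000
= 11.08 / 258.1 * 1000
= 0.04292909725 * 1000
= 42.9291 mg/m^3

42.9291 mg/m^3


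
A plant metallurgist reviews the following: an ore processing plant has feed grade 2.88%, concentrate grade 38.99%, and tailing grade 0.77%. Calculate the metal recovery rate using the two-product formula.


74.7399%

Using the two-product formula:
R = 100 * c * (f - t) / (f * (c - t))
Numerator = 100 * 38.99 * (2.88 - 0.77)
= 100 * 38.99 * 2.11
= 8226.89
Denominator = 2.88 * (38.99 - 0.77)
= 2.88 * 38.22
= 110.0736
R = 8226.89 / 110.0736
= 74.7399%


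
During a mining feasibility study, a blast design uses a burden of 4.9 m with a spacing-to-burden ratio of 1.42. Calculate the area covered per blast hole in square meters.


34.0942 m^2

First, find the spacing:
Spacing = burden * ratio = 4.9 * 1.42
= 6.958 m
Then, calculate the area:
Area = burden * spacing = 4.9 * 6.958
= 34.0942 m^2


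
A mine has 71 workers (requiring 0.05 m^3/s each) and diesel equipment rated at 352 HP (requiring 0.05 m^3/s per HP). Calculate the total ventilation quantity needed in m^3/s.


Airflow for workers:
Q_people = 71 * 0.05 = 3.55 m^3/s
Airflow for diesel equipment:
Q_diesel = 352 * 0.05 = 17.6 m^3/s
Total ventilation:
Q_total = 3.55 + 17.6
= 21.15 m^3/s

21.15 m^3/s


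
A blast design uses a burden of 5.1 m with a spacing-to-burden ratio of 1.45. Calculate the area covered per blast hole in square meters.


First, find the spacing:
Spacing = burden * ratio = 5.1 * 1.45
= 7.395 m
Then, calculate the area:
Area = burden * spacing = 5.1 * 7.395
= 37.7145 m^2

37.7145 m^2


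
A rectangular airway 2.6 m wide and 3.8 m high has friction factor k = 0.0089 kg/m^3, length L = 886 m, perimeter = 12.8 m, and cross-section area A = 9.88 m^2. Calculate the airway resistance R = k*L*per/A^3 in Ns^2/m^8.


0.1047 Ns^2/m^8

Compute the numerator:
k * L * per = 0.0089 * 886 * 12.8
= 100.93312
Compute the denominator:
A^3 = 9.88^3 = 964.430272
Resistance:
R = 100.93312 / 964.430272
= 0.1047 Ns^2/m^8


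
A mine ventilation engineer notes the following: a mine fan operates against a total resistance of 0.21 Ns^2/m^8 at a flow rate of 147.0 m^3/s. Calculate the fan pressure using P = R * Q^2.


4537.89 Pa

Compute Q^2:
Q^2 = 147.0^2 = 21609.0
Compute pressure:
P = R * Q^2 = 0.21 * 21609.0
= 4537.89 Pa


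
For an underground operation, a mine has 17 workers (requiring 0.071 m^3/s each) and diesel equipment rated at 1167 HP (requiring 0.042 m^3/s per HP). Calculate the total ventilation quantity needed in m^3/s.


Airflow for workers:
Q_people = 17 * 0.071 = 1.207 m^3/s
Airflow for diesel equipment:
Q_diesel = 1167 * 0.042 = 49.014 m^3/s
Total ventilation:
Q_total = 1.207 + 49.014
= 50.221 m^3/s

50.221 m^3/s


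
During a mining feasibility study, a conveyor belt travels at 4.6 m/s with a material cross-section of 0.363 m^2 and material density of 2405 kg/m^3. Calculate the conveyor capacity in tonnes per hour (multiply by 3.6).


Volumetric flow = speed * area
= 4.6 * 0.363 = 1.6698 m^3/s
Mass flow = volumetric * density
= 1.6698 * 2405 = 4015.869 kg/s
Convert to t/h: multiply by 3.6
Capacity = 4015.869 * 3.6
= 14457.1284 t/h

14457.1284 t/h


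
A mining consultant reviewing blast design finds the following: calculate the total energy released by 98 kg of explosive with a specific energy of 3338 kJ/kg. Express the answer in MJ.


327.124 MJ

Energy = mass * specific_energy / 1000
= 98 * 3338 / 1000
= 327124 / 1000
= 327.124 MJ


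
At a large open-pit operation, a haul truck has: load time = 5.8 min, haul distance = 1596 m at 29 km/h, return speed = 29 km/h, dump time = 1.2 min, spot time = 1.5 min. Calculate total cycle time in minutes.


Convert haul speed to m/min: 29 * 1000/60 = 483.3333333 m/min
Haul time = 1596 / 483.3333333 = 3.302068966 min
Convert return speed to m/min: 29 * 1000/60 = 483.3333333 m/min
Return time = 1596 / 483.3333333 = 3.302068966 min
Total cycle time:
= 5.8 + 3.302068966 + 1.2 + 3.302068966 + 1.5
= 15.1041 min

15.1041 min


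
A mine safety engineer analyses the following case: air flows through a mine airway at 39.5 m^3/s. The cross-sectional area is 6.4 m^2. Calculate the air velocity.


Velocity = flow rate / cross-sectional area
= 39.5 / 6.4
= 6.1719 m/s

6.1719 m/s


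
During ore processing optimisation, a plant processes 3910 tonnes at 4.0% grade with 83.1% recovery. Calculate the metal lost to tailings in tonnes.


Total metal in feed:
= 3910 * 4.0 / 100 = 156.4 tonnes
Metal recovered:
= 156.4 * 83.1 / 100 = 129.9684 tonnes
Metal lost to tailings:
= 156.4 - 129.9684
= 26.4316 tonnes

26.4316 tonnes


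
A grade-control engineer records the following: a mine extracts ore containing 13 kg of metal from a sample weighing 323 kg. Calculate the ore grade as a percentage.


Ore grade = (metal mass / ore mass) * 100
= (13 / 323) * 100
= 0.04024767802 * 100
= 4.0248%

4.0248%


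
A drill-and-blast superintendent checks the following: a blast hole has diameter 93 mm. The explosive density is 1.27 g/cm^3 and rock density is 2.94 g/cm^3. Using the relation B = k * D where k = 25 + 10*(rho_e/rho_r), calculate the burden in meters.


2.7267 m

First, compute k:
rho_e / rho_r = 1.27 / 2.94 = 0.4319727891
k = 25 + 10 * 0.4319727891 = 29.31972789
Then, compute burden:
B = k * D / 1000 = 29.31972789 * 93 / 1000
= 2726.734694 / 1000
= 2.7267 m


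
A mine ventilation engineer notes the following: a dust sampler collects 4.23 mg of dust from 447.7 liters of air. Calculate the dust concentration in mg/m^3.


Convert liters to m^3: 1 m^3 = 1000 L
Concentration = mass / volume * 1000
= 4.23 / 447.7 * 1000
= 0.009448291266 * 1000
= 9.4483 mg/m^3

9.4483 mg/m^3


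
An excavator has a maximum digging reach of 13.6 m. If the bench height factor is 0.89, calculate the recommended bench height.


12.104 m

Bench height = reach * factor
= 13.6 * 0.89
= 12.104 m


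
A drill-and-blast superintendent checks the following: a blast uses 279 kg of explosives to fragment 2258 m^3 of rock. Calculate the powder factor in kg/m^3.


Powder factor = explosive mass / rock volume
= 279 / 2258
= 0.1236 kg/m^3

0.1236 kg/m^3


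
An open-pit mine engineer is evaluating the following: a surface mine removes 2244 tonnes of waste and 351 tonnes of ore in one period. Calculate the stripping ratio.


6.3932

Stripping ratio = waste tonnage / ore tonnage
= 2244 / 351
= 6.3932


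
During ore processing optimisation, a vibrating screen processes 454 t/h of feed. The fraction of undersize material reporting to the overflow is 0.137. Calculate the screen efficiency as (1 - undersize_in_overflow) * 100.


86.3%

Screen efficiency = (1 - fraction of undersize in overflow) * 100
= (1 - 0.137) * 100
= 0.863 * 100
= 86.3%


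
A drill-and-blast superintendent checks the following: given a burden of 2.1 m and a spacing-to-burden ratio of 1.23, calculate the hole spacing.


Spacing = burden * ratio
= 2.1 * 1.23
= 2.583 m

2.583 m


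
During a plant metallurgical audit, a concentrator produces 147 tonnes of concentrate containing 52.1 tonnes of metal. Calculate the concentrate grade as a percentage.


35.4422%

Grade = (metal in concentrate / concentrate mass) * 100
= (52.1 / 147) * 100
= 0.3544217687 * 100
= 35.4422%


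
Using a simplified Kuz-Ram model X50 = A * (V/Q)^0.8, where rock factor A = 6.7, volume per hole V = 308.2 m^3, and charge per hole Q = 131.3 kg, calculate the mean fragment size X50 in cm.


13.2596 cm

Compute V/Q:
V/Q = 308.2 / 131.3 = 2.347296268
Raise to the power 0.8:
(V/Q)^0.8 = 2.347296268^0.8 = 1.979038881
Multiply by A:
X50 = 6.7 * 1.979038881
= 13.2596 cm


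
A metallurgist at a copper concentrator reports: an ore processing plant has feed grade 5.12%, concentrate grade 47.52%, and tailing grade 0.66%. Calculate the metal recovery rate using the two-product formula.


88.3363%

Using the two-product formula:
R = 100 * c * (f - t) / (f * (c - t))
Numerator = 100 * 47.52 * (5.12 - 0.66)
= 100 * 47.52 * 4.46
= 21193.92
Denominator = 5.12 * (47.52 - 0.66)
= 5.12 * 46.86
= 239.9232
R = 21193.92 / 239.9232
= 88.3363%


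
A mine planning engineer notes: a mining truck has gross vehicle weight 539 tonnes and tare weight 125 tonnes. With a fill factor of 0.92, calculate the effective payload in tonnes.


380.88 tonnes

Maximum payload = gross - tare
= 539 - 125 = 414 tonnes
Effective payload = max payload * fill factor
= 414 * 0.92
= 380.88 tonnes


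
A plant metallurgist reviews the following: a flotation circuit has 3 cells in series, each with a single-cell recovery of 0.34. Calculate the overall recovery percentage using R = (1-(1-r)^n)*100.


Complement of single-cell recovery:
1 - r = 1 - 0.34 = 0.66
Raise to power n:
(1 - r)^3 = 0.66^3 = 0.287496
Overall recovery:
R = (1 - 0.287496) * 100
= 71.2504%

71.2504%


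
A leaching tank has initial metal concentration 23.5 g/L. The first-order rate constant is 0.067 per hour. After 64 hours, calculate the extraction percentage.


Compute the exponent:
-k * t = -0.067 * 64 = -4.288
Remaining concentration:
C = 23.5 * exp(-4.288)
= 23.5 * 0.01373236258
= 0.3227105205 g/L
Extracted = 23.5 - 0.3227105205 = 23.17728948 g/L
Extraction % = 23.17728948 / 23.5 * 100
= 98.6268%

98.6268%


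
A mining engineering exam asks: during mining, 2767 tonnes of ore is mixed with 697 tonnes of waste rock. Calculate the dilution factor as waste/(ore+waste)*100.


20.1212%

Total material = ore + waste
= 2767 + 697 = 3464 tonnes
Dilution = waste / total * 100
= 697 / 3464 * 100
= 0.2012124711 * 100
= 20.1212%


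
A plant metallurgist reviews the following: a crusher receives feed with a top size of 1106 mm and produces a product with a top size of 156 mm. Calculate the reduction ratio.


7.0897

Reduction ratio = feed size / product size
= 1106 / 156
= 7.0897


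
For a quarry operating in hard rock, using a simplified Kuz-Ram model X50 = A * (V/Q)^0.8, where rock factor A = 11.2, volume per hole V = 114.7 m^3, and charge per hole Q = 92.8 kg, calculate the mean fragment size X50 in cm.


13.2688 cm

Compute V/Q:
V/Q = 114.7 / 92.8 = 1.235991379
Raise to the power 0.8:
(V/Q)^0.8 = 1.235991379^0.8 = 1.184710816
Multiply by A:
X50 = 11.2 * 1.184710816
= 13.2688 cm


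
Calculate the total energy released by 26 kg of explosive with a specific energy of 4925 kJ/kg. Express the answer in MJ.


128.05 MJ

Energy = mass * specific_energy / 1000
= 26 * 4925 / 1000
= 128050 / 1000
= 128.05 MJ


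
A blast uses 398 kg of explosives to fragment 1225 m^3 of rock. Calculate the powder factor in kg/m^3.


Powder factor = explosive mass / rock volume
= 398 / 1225
= 0.3249 kg/m^3

0.3249 kg/m^3


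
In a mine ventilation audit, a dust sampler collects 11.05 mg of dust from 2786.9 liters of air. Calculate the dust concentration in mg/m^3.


Convert liters to m^3: 1 m^3 = 1000 L
Concentration = mass / volume * 1000
= 11.05 / 2786.9 * 1000
= 0.003964979009 * 1000
= 3.965 mg/m^3

3.965 mg/m^3


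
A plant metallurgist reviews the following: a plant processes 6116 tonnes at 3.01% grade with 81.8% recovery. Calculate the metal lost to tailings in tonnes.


33.5047 tonnes

Total metal in feed:
= 6116 * 3.01 / 100 = 184.0916 tonnes
Metal recovered:
= 184.0916 * 81.8 / 100 = 150.5869288 tonnes
Metal lost to tailings:
= 184.0916 - 150.5869288
= 33.5047 tonnes


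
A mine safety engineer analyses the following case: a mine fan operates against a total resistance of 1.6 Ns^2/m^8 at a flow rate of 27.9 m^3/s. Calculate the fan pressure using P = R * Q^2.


Compute Q^2:
Q^2 = 27.9^2 = 778.41
Compute pressure:
P = R * Q^2 = 1.6 * 778.41
= 1245.456 Pa

1245.456 Pa


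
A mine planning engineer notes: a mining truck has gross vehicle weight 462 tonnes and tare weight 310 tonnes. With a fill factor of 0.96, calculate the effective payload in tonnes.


Maximum payload = gross - tare
= 462 - 310 = 152 tonnes
Effective payload = max payload * fill factor
= 152 * 0.96
= 145.92 tonnes

145.92 tonnes


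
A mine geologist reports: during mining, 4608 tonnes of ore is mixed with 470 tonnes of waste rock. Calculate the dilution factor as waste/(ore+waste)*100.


Total material = ore + waste
= 4608 + 470 = 5078 tonnes
Dilution = waste / total * 100
= 470 / 5078 * 100
= 0.09255612446 * 100
= 9.2556%

9.2556%


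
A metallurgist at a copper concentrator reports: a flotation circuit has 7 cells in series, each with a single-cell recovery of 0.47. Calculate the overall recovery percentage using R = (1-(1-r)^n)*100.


Complement of single-cell recovery:
1 - r = 1 - 0.47 = 0.53
Raise to power n:
(1 - r)^7 = 0.53^7 = 0.0117471114
Overall recovery:
R = (1 - 0.0117471114) * 100
= 98.8253%

98.8253%


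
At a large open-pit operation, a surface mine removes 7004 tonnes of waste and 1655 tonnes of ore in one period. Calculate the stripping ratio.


Stripping ratio = waste tonnage / ore tonnage
= 7004 / 1655
= 4.232

4.232


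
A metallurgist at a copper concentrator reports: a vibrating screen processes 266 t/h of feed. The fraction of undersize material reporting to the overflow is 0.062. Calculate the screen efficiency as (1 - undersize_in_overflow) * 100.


Screen efficiency = (1 - fraction of undersize in overflow) * 100
= (1 - 0.062) * 100
= 0.938 * 100
= 93.8%

93.8%


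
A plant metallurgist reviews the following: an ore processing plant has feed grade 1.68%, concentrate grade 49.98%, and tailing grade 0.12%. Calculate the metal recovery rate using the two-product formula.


93.0806%

Using the two-product formula:
R = 100 * c * (f - t) / (f * (c - t))
Numerator = 100 * 49.98 * (1.68 - 0.12)
= 100 * 49.98 * 1.56
= 7796.88
Denominator = 1.68 * (49.98 - 0.12)
= 1.68 * 49.86
= 83.7648
R = 7796.88 / 83.7648
= 93.0806%


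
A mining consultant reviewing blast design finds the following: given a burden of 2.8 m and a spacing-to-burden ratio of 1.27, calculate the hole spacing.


3.556 m

Spacing = burden * ratio
= 2.8 * 1.27
= 3.556 m


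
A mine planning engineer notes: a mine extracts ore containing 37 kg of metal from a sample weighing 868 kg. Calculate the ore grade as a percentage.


4.2627%

Ore grade = (metal mass / ore mass) * 100
= (37 / 868) * 100
= 0.04262672811 * 100
= 4.2627%


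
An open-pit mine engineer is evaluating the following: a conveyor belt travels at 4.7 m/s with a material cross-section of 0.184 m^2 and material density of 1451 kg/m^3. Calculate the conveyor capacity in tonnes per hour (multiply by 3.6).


4517.3693 t/h

Volumetric flow = speed * area
= 4.7 * 0.184 = 0.8648 m^3/s
Mass flow = volumetric * density
= 0.8648 * 1451 = 1254.8248 kg/s
Convert to t/h: multiply by 3.6
Capacity = 1254.8248 * 3.6
= 4517.3693 t/h


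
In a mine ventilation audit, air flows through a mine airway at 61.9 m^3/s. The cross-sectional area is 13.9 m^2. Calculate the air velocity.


4.4532 m/s

Velocity = flow rate / cross-sectional area
= 61.9 / 13.9
= 4.4532 m/s


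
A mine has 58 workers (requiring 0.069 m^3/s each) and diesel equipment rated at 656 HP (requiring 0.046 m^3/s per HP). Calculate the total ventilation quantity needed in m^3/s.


Airflow for workers:
Q_people = 58 * 0.069 = 4.002 m^3/s
Airflow for diesel equipment:
Q_diesel = 656 * 0.046 = 30.176 m^3/s
Total ventilation:
Q_total = 4.002 + 30.176
= 34.178 m^3/s

34.178 m^3/s


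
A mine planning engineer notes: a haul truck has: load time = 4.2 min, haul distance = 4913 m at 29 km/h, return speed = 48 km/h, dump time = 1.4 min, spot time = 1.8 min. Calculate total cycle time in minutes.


Convert haul speed to m/min: 29 * 1000/60 = 483.3333333 m/min
Haul time = 4913 / 483.3333333 = 10.16482759 min
Convert return speed to m/min: 48 * 1000/60 = 800 m/min
Return time = 4913 / 800 = 6.14125 min
Total cycle time:
= 4.2 + 10.16482759 + 1.4 + 6.14125 + 1.8
= 23.7061 min

23.7061 min


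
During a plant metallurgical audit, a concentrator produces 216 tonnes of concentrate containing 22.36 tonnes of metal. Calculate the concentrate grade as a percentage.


Grade = (metal in concentrate / concentrate mass) * 100
= (22.36 / 216) * 100
= 0.1035185185 * 100
= 10.3519%

10.3519%


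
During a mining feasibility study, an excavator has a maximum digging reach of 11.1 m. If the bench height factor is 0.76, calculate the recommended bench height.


8.436 m

Bench height = reach * factor
= 11.1 * 0.76
= 8.436 m


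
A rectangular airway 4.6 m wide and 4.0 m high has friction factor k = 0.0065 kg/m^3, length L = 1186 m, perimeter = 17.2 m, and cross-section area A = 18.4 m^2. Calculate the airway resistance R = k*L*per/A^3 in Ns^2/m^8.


Compute the numerator:
k * L * per = 0.0065 * 1186 * 17.2
= 132.5948
Compute the denominator:
A^3 = 18.4^3 = 6229.504
Resistance:
R = 132.5948 / 6229.504
= 0.0213 Ns^2/m^8

0.0213 Ns^2/m^8


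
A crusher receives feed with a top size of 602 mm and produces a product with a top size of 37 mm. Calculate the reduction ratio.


Reduction ratio = feed size / product size
= 602 / 37
= 16.2703

16.2703
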